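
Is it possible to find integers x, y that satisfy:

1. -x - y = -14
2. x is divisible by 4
Yes

Take x = 0, y = 14. Substituting into each constraint:
  (1) 0 + (-14) = -14 ✓
  (2) 0 = 4 × 0, remainder 0 ✓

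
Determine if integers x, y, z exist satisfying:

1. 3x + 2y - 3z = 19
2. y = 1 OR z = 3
Yes

Take x = 0, y = 14, z = 3. Substituting into each constraint:
  (1) 3(0) + 2(14) - 3(3) = 19 ✓
  (2) z = 3, target 3 ✓ (second branch holds)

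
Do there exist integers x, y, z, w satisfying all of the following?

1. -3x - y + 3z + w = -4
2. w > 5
Yes

Take x = 0, y = 10, z = 0, w = 6. Substituting into each constraint:
  (1) -3(0) + (-10) + 3(0) + 6 = -4 ✓
  (2) 6 > 5 ✓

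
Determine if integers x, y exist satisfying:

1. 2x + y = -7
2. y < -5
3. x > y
Yes

Take x = 0, y = -7. Substituting into each constraint:
  (1) 2(0) + (-7) = -7 ✓
  (2) -7 < -5 ✓
  (3) 0 > -7 ✓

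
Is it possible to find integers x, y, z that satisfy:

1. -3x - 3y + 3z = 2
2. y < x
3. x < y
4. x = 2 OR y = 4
No

Even the single constraint (-3x - 3y + 3z = 2) is infeasible over the integers.

  - -3x - 3y + 3z = 2: every term on the left is divisible by 3, so the LHS ≡ 0 (mod 3), but the RHS 2 is not — no integer solution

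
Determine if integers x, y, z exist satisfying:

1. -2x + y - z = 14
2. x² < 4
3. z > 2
Yes

Take x = 0, y = 17, z = 3. Substituting into each constraint:
  (1) -2(0) + 17 + (-3) = 14 ✓
  (2) x² = (0)² = 0, and 0 < 4 ✓
  (3) 3 > 2 ✓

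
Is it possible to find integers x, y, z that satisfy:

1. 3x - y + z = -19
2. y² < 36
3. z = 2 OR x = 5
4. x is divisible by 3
Yes

Take x = -6, y = 3, z = 2. Substituting into each constraint:
  (1) 3(-6) + (-3) + 2 = -19 ✓
  (2) y² = (3)² = 9, and 9 < 36 ✓
  (3) z = 2, target 2 ✓ (first branch holds)
  (4) -6 = 3 × -2, remainder 0 ✓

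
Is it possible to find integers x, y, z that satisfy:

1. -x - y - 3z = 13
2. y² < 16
Yes

Take x = 2, y = 0, z = -5. Substituting into each constraint:
  (1) (-2) + 0 - 3(-5) = 13 ✓
  (2) y² = (0)² = 0, and 0 < 16 ✓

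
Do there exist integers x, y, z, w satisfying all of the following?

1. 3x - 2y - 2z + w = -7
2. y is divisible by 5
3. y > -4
Yes

Take x = 0, y = 0, z = 0, w = -7. Substituting into each constraint:
  (1) 3(0) - 2(0) - 2(0) + (-7) = -7 ✓
  (2) 0 = 5 × 0, remainder 0 ✓
  (3) 0 > -4 ✓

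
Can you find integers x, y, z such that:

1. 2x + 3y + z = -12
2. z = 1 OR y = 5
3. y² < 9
Yes

Take x = -5, y = -1, z = 1. Substituting into each constraint:
  (1) 2(-5) + 3(-1) + 1 = -12 ✓
  (2) z = 1, target 1 ✓ (first branch holds)
  (3) y² = (-1)² = 1, and 1 < 9 ✓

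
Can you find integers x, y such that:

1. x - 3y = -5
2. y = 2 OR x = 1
Yes

Take x = 1, y = 2. Substituting into each constraint:
  (1) 1 - 3(2) = -5 ✓
  (2) y = 2, target 2 ✓ (first branch holds)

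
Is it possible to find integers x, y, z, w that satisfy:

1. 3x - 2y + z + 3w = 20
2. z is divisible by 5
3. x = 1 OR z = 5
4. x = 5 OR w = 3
Yes

Take x = 1, y = -4, z = 0, w = 3. Substituting into each constraint:
  (1) 3(1) - 2(-4) + 0 + 3(3) = 20 ✓
  (2) 0 = 5 × 0, remainder 0 ✓
  (3) x = 1, target 1 ✓ (first branch holds)
  (4) w = 3, target 3 ✓ (second branch holds)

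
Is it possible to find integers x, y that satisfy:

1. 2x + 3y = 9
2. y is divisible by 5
Yes

Take x = 12, y = -5. Substituting into each constraint:
  (1) 2(12) + 3(-5) = 9 ✓
  (2) -5 = 5 × -1, remainder 0 ✓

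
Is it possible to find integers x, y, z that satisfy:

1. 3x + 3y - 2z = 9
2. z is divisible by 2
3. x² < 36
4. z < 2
Yes

Take x = 0, y = 3, z = 0. Substituting into each constraint:
  (1) 3(0) + 3(3) - 2(0) = 9 ✓
  (2) 0 = 2 × 0, remainder 0 ✓
  (3) x² = (0)² = 0, and 0 < 36 ✓
  (4) 0 < 2 ✓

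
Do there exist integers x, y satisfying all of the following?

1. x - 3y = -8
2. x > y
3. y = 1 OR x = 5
No

The full constraint system is jointly infeasible over the integers. Each constraint and what it forces:

  - x - 3y = -8: is a linear equation tying the variables together
  - x > y: bounds one variable relative to another variable
  - y = 1 OR x = 5: forces a choice: either y = 1 or x = 5

Split on the disjunction (y = 1 OR x = 5):
  • If y = 1: the equation forces x = -5, giving (y, x) = (1, -5), which violates x > y.
  • If x = 5: with x = 5, every remaining term of the linear equation is divisible by 3, so the left side is ≡ 0 (mod 3); but the right side -13 ≡ 2 (mod 3). No integers can satisfy it.
Both branches are infeasible, so the system has no integer solution.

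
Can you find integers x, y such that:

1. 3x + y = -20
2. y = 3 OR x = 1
Yes

Take x = 1, y = -23. Substituting into each constraint:
  (1) 3(1) + (-23) = -20 ✓
  (2) x = 1, target 1 ✓ (second branch holds)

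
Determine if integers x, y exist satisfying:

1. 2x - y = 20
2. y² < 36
Yes

Take x = 10, y = 0. Substituting into each constraint:
  (1) 2(10) + 0 = 20 ✓
  (2) y² = (0)² = 0, and 0 < 36 ✓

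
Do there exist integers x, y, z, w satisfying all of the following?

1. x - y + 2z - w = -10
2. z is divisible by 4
Yes

Take x = 0, y = 0, z = 0, w = 10. Substituting into each constraint:
  (1) 0 + 0 + 2(0) + (-10) = -10 ✓
  (2) 0 = 4 × 0, remainder 0 ✓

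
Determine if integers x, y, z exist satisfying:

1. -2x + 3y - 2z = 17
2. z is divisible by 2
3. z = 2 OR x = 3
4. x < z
Yes

Take x = 0, y = 7, z = 2. Substituting into each constraint:
  (1) -2(0) + 3(7) - 2(2) = 17 ✓
  (2) 2 = 2 × 1, remainder 0 ✓
  (3) z = 2, target 2 ✓ (first branch holds)
  (4) 0 < 2 ✓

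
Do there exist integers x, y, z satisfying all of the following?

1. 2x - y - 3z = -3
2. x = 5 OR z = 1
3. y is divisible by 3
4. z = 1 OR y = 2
Yes

Take x = 0, y = 0, z = 1. Substituting into each constraint:
  (1) 2(0) + 0 - 3(1) = -3 ✓
  (2) z = 1, target 1 ✓ (second branch holds)
  (3) 0 = 3 × 0, remainder 0 ✓
  (4) z = 1, target 1 ✓ (first branch holds)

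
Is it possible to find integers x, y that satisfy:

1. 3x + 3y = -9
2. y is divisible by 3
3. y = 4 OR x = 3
Yes

Take x = 3, y = -6. Substituting into each constraint:
  (1) 3(3) + 3(-6) = -9 ✓
  (2) -6 = 3 × -2, remainder 0 ✓
  (3) x = 3, target 3 ✓ (second branch holds)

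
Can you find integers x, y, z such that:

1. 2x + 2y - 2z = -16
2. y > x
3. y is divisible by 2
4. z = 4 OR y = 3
Yes

Take x = -8, y = 4, z = 4. Substituting into each constraint:
  (1) 2(-8) + 2(4) - 2(4) = -16 ✓
  (2) 4 > -8 ✓
  (3) 4 = 2 × 2, remainder 0 ✓
  (4) z = 4, target 4 ✓ (first branch holds)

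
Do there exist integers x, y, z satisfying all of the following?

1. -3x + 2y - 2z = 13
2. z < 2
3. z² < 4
Yes

Take x = -3, y = 2, z = 0. Substituting into each constraint:
  (1) -3(-3) + 2(2) - 2(0) = 13 ✓
  (2) 0 < 2 ✓
  (3) z² = (0)² = 0, and 0 < 4 ✓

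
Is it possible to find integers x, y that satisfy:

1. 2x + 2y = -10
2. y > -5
Yes

Take x = -1, y = -4. Substituting into each constraint:
  (1) 2(-1) + 2(-4) = -10 ✓
  (2) -4 > -5 ✓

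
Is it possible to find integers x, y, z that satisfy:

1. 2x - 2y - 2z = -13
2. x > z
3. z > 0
No

Even the single constraint (2x - 2y - 2z = -13) is infeasible over the integers.

  - 2x - 2y - 2z = -13: every term on the left is divisible by 2, so the LHS ≡ 0 (mod 2), but the RHS -13 is not — no integer solution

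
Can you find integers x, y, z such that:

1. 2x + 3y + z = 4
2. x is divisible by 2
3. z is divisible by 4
Yes

Take x = 2, y = 0, z = 0. Substituting into each constraint:
  (1) 2(2) + 3(0) + 0 = 4 ✓
  (2) 2 = 2 × 1, remainder 0 ✓
  (3) 0 = 4 × 0, remainder 0 ✓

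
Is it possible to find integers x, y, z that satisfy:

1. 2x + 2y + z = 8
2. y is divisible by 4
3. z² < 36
Yes

Take x = 3, y = 0, z = 2. Substituting into each constraint:
  (1) 2(3) + 2(0) + 2 = 8 ✓
  (2) 0 = 4 × 0, remainder 0 ✓
  (3) z² = (2)² = 4, and 4 < 36 ✓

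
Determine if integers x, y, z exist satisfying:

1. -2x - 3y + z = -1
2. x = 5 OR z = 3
Yes

Take x = 5, y = -3, z = 0. Substituting into each constraint:
  (1) -2(5) - 3(-3) + 0 = -1 ✓
  (2) x = 5, target 5 ✓ (first branch holds)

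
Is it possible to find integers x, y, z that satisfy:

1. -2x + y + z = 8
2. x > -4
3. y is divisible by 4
Yes

Take x = -3, y = 0, z = 2. Substituting into each constraint:
  (1) -2(-3) + 0 + 2 = 8 ✓
  (2) -3 > -4 ✓
  (3) 0 = 4 × 0, remainder 0 ✓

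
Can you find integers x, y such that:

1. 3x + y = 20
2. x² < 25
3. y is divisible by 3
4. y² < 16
No

A contradictory subset is {3x + y = 20, y is divisible by 3}. No integer assignment can satisfy these jointly:

  - 3x + y = 20: is a linear equation tying the variables together
  - y is divisible by 3: restricts y to multiples of 3

Modular obstruction: writing y = 3y', every remaining term of the linear equation is divisible by 3, so the left side is ≡ 0 (mod 3); but the right side 20 ≡ 2 (mod 3). No integers can satisfy it.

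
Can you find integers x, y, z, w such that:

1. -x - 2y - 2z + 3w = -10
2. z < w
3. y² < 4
Yes

Take x = 13, y = 0, z = 0, w = 1. Substituting into each constraint:
  (1) (-13) - 2(0) - 2(0) + 3(1) = -10 ✓
  (2) 0 < 1 ✓
  (3) y² = (0)² = 0, and 0 < 4 ✓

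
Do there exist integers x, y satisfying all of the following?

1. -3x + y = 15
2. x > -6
Yes

Take x = 0, y = 15. Substituting into each constraint:
  (1) -3(0) + 15 = 15 ✓
  (2) 0 > -6 ✓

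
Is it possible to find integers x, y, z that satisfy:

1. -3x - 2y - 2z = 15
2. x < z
Yes

Take x = 1, y = -11, z = 2. Substituting into each constraint:
  (1) -3(1) - 2(-11) - 2(2) = 15 ✓
  (2) 1 < 2 ✓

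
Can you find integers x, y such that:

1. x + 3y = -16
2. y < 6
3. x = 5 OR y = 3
Yes

Take x = 5, y = -7. Substituting into each constraint:
  (1) 5 + 3(-7) = -16 ✓
  (2) -7 < 6 ✓
  (3) x = 5, target 5 ✓ (first branch holds)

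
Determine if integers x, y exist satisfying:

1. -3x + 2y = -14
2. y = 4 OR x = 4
Yes

Take x = 4, y = -1. Substituting into each constraint:
  (1) -3(4) + 2(-1) = -14 ✓
  (2) x = 4, target 4 ✓ (second branch holds)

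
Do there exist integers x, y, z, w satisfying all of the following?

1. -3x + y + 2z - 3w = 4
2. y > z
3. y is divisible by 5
Yes

Take x = -2, y = 0, z = -1, w = 0. Substituting into each constraint:
  (1) -3(-2) + 0 + 2(-1) - 3(0) = 4 ✓
  (2) 0 > -1 ✓
  (3) 0 = 5 × 0, remainder 0 ✓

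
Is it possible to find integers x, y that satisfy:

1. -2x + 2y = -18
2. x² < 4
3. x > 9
No

A contradictory subset is {x² < 4, x > 9}. No integer assignment can satisfy these jointly:

  - x² < 4: restricts x to |x| ≤ 1
  - x > 9: bounds one variable relative to a constant

Direct contradiction: the bounds on x require x ≥ 10 and x ≤ 1 simultaneously, which is empty.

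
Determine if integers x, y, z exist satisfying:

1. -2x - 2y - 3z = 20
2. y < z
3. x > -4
Yes

Take x = -3, y = -7, z = 0. Substituting into each constraint:
  (1) -2(-3) - 2(-7) - 3(0) = 20 ✓
  (2) -7 < 0 ✓
  (3) -3 > -4 ✓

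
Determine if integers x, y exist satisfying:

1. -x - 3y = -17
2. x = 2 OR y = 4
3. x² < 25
Yes

Take x = 2, y = 5. Substituting into each constraint:
  (1) (-2) - 3(5) = -17 ✓
  (2) x = 2, target 2 ✓ (first branch holds)
  (3) x² = (2)² = 4, and 4 < 25 ✓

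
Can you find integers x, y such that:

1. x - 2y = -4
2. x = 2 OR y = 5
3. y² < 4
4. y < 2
No

A contradictory subset is {x - 2y = -4, x = 2 OR y = 5, y < 2}. No integer assignment can satisfy these jointly:

  - x - 2y = -4: is a linear equation tying the variables together
  - x = 2 OR y = 5: forces a choice: either x = 2 or y = 5
  - y < 2: bounds one variable relative to a constant

Split on the disjunction (x = 2 OR y = 5):
  • If x = 2: the equation forces y = 3, which contradicts the bound y ≤ 1.
  • If y = 5: this contradicts the bound y ≤ 1.
Both branches are infeasible, so the system has no integer solution.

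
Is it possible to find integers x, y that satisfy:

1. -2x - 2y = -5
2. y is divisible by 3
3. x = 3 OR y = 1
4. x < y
No

Even the single constraint (-2x - 2y = -5) is infeasible over the integers.

  - -2x - 2y = -5: every term on the left is divisible by 2, so the LHS ≡ 0 (mod 2), but the RHS -5 is not — no integer solution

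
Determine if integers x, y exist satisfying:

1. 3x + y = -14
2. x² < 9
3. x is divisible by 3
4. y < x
Yes

Take x = 0, y = -14. Substituting into each constraint:
  (1) 3(0) + (-14) = -14 ✓
  (2) x² = (0)² = 0, and 0 < 9 ✓
  (3) 0 = 3 × 0, remainder 0 ✓
  (4) -14 < 0 ✓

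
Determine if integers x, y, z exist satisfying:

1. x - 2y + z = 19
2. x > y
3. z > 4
Yes

Take x = 0, y = -1, z = 17. Substituting into each constraint:
  (1) 0 - 2(-1) + 17 = 19 ✓
  (2) 0 > -1 ✓
  (3) 17 > 4 ✓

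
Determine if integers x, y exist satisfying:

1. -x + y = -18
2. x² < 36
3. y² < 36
No

The full constraint system is jointly infeasible over the integers. Each constraint and what it forces:

  - -x + y = -18: is a linear equation tying the variables together
  - x² < 36: restricts x to |x| ≤ 5
  - y² < 36: restricts y to |y| ≤ 5

Range argument: with x ∈ [-5, 5], y ∈ [-5, 5], the left side of the equation is at least -10, but the right side is -18 < -10. No integer solution exists.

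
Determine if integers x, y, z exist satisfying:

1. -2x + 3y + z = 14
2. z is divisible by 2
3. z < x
Yes

Take x = 3, y = 6, z = 2. Substituting into each constraint:
  (1) -2(3) + 3(6) + 2 = 14 ✓
  (2) 2 = 2 × 1, remainder 0 ✓
  (3) 2 < 3 ✓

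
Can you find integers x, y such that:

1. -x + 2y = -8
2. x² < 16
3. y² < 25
Yes

Take x = 0, y = -4. Substituting into each constraint:
  (1) 0 + 2(-4) = -8 ✓
  (2) x² = (0)² = 0, and 0 < 16 ✓
  (3) y² = (-4)² = 16, and 16 < 25 ✓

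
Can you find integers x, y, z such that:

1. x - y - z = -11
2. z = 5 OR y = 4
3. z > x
Yes

Take x = 4, y = 10, z = 5. Substituting into each constraint:
  (1) 4 + (-10) + (-5) = -11 ✓
  (2) z = 5, target 5 ✓ (first branch holds)
  (3) 5 > 4 ✓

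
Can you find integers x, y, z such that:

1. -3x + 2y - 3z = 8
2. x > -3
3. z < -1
Yes

Take x = 0, y = 1, z = -2. Substituting into each constraint:
  (1) -3(0) + 2(1) - 3(-2) = 8 ✓
  (2) 0 > -3 ✓
  (3) -2 < -1 ✓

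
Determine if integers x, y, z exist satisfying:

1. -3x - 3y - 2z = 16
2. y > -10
Yes

Take x = 0, y = 0, z = -8. Substituting into each constraint:
  (1) -3(0) - 3(0) - 2(-8) = 16 ✓
  (2) 0 > -10 ✓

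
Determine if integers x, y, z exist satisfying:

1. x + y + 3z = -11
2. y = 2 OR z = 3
Yes

Take x = -13, y = 2, z = 0. Substituting into each constraint:
  (1) (-13) + 2 + 3(0) = -11 ✓
  (2) y = 2, target 2 ✓ (first branch holds)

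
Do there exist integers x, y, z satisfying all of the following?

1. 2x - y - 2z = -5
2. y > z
Yes

Take x = -2, y = 1, z = 0. Substituting into each constraint:
  (1) 2(-2) + (-1) - 2(0) = -5 ✓
  (2) 1 > 0 ✓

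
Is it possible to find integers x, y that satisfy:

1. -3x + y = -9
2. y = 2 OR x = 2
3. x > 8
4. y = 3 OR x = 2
No

A contradictory subset is {-3x + y = -9, y = 2 OR x = 2, x > 8}. No integer assignment can satisfy these jointly:

  - -3x + y = -9: is a linear equation tying the variables together
  - y = 2 OR x = 2: forces a choice: either y = 2 or x = 2
  - x > 8: bounds one variable relative to a constant

Split on the disjunction (y = 2 OR x = 2):
  • If y = 2: with y = 2, every remaining term of the linear equation is divisible by 3, so the left side is ≡ 0 (mod 3); but the right side -11 ≡ 1 (mod 3). No integers can satisfy it.
  • If x = 2: this contradicts the bound x ≥ 9.
Both branches are infeasible, so the system has no integer solution.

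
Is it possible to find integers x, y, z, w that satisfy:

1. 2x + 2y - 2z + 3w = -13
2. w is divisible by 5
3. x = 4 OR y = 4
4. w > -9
Yes

Take x = 1, y = 4, z = 4, w = -5. Substituting into each constraint:
  (1) 2(1) + 2(4) - 2(4) + 3(-5) = -13 ✓
  (2) -5 = 5 × -1, remainder 0 ✓
  (3) y = 4, target 4 ✓ (second branch holds)
  (4) -5 > -9 ✓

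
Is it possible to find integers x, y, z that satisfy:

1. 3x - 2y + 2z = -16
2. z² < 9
Yes

Take x = 0, y = 8, z = 0. Substituting into each constraint:
  (1) 3(0) - 2(8) + 2(0) = -16 ✓
  (2) z² = (0)² = 0, and 0 < 9 ✓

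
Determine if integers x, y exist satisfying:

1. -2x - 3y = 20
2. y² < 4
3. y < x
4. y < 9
No

A contradictory subset is {-2x - 3y = 20, y² < 4, y < x}. No integer assignment can satisfy these jointly:

  - -2x - 3y = 20: is a linear equation tying the variables together
  - y² < 4: restricts y to |y| ≤ 1
  - y < x: bounds one variable relative to another variable

Propagating the comparison: x > y and y ≥ -1 give x ≥ 0. Range argument: with x ∈ [0, ∞], y ∈ [-1, 1], the left side of the equation is at most 3, but the right side is 20 > 3. No integer solution exists.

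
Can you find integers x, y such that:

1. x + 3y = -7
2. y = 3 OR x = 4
Yes

Take x = -16, y = 3. Substituting into each constraint:
  (1) (-16) + 3(3) = -7 ✓
  (2) y = 3, target 3 ✓ (first branch holds)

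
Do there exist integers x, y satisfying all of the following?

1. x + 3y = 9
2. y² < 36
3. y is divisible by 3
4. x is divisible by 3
Yes

Take x = 9, y = 0. Substituting into each constraint:
  (1) 9 + 3(0) = 9 ✓
  (2) y² = (0)² = 0, and 0 < 36 ✓
  (3) 0 = 3 × 0, remainder 0 ✓
  (4) 9 = 3 × 3, remainder 0 ✓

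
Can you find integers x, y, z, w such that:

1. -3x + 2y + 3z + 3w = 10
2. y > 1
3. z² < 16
Yes

Take x = -2, y = 2, z = 0, w = 0. Substituting into each constraint:
  (1) -3(-2) + 2(2) + 3(0) + 3(0) = 10 ✓
  (2) 2 > 1 ✓
  (3) z² = (0)² = 0, and 0 < 16 ✓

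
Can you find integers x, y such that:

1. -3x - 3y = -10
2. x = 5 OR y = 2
No

Even the single constraint (-3x - 3y = -10) is infeasible over the integers.

  - -3x - 3y = -10: every term on the left is divisible by 3, so the LHS ≡ 0 (mod 3), but the RHS -10 is not — no integer solution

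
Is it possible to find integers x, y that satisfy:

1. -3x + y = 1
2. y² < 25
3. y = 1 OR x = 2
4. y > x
Yes

Take x = 0, y = 1. Substituting into each constraint:
  (1) -3(0) + 1 = 1 ✓
  (2) y² = (1)² = 1, and 1 < 25 ✓
  (3) y = 1, target 1 ✓ (first branch holds)
  (4) 1 > 0 ✓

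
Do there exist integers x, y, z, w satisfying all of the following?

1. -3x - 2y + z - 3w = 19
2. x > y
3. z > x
Yes

Take x = 0, y = -3, z = 1, w = -4. Substituting into each constraint:
  (1) -3(0) - 2(-3) + 1 - 3(-4) = 19 ✓
  (2) 0 > -3 ✓
  (3) 1 > 0 ✓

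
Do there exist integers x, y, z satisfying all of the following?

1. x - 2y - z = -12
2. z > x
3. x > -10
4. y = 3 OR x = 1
Yes

Take x = 0, y = 3, z = 6. Substituting into each constraint:
  (1) 0 - 2(3) + (-6) = -12 ✓
  (2) 6 > 0 ✓
  (3) 0 > -10 ✓
  (4) y = 3, target 3 ✓ (first branch holds)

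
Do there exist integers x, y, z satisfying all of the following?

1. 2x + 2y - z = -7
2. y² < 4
Yes

Take x = 0, y = 0, z = 7. Substituting into each constraint:
  (1) 2(0) + 2(0) + (-7) = -7 ✓
  (2) y² = (0)² = 0, and 0 < 4 ✓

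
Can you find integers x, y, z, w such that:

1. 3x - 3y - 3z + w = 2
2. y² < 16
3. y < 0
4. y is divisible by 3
Yes

Take x = 0, y = -3, z = 3, w = 2. Substituting into each constraint:
  (1) 3(0) - 3(-3) - 3(3) + 2 = 2 ✓
  (2) y² = (-3)² = 9, and 9 < 16 ✓
  (3) -3 < 0 ✓
  (4) -3 = 3 × -1, remainder 0 ✓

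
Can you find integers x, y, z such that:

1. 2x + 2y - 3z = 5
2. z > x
Yes

Take x = 0, y = 4, z = 1. Substituting into each constraint:
  (1) 2(0) + 2(4) - 3(1) = 5 ✓
  (2) 1 > 0 ✓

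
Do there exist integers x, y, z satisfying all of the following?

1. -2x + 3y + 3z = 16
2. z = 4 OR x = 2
Yes

Take x = -2, y = 0, z = 4. Substituting into each constraint:
  (1) -2(-2) + 3(0) + 3(4) = 16 ✓
  (2) z = 4, target 4 ✓ (first branch holds)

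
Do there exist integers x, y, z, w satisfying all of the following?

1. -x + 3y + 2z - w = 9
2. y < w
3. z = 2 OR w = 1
Yes

Take x = -10, y = 0, z = 0, w = 1. Substituting into each constraint:
  (1) 10 + 3(0) + 2(0) + (-1) = 9 ✓
  (2) 0 < 1 ✓
  (3) w = 1, target 1 ✓ (second branch holds)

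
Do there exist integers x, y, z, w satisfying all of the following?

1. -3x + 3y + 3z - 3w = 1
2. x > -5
No

Even the single constraint (-3x + 3y + 3z - 3w = 1) is infeasible over the integers.

  - -3x + 3y + 3z - 3w = 1: every term on the left is divisible by 3, so the LHS ≡ 0 (mod 3), but the RHS 1 is not — no integer solution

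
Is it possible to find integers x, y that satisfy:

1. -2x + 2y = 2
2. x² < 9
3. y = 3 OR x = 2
Yes

Take x = 2, y = 3. Substituting into each constraint:
  (1) -2(2) + 2(3) = 2 ✓
  (2) x² = (2)² = 4, and 4 < 9 ✓
  (3) y = 3, target 3 ✓ (first branch holds)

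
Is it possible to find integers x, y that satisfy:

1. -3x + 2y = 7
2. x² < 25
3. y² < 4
Yes

Take x = -3, y = -1. Substituting into each constraint:
  (1) -3(-3) + 2(-1) = 7 ✓
  (2) x² = (-3)² = 9, and 9 < 25 ✓
  (3) y² = (-1)² = 1, and 1 < 4 ✓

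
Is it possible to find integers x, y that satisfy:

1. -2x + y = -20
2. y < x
Yes

Take x = 10, y = 0. Substituting into each constraint:
  (1) -2(10) + 0 = -20 ✓
  (2) 0 < 10 ✓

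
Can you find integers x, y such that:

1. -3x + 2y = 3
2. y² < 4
Yes

Take x = -1, y = 0. Substituting into each constraint:
  (1) -3(-1) + 2(0) = 3 ✓
  (2) y² = (0)² = 0, and 0 < 4 ✓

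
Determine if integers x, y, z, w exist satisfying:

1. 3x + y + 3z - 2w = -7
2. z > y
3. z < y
No

A contradictory subset is {z > y, z < y}. No integer assignment can satisfy these jointly:

  - z > y: bounds one variable relative to another variable
  - z < y: bounds one variable relative to another variable

Direct contradiction: z > y and y > z cannot both hold.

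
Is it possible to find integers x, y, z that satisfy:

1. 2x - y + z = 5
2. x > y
Yes

Take x = 0, y = -1, z = 4. Substituting into each constraint:
  (1) 2(0) + 1 + 4 = 5 ✓
  (2) 0 > -1 ✓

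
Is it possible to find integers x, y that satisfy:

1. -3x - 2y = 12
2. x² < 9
Yes

Take x = 0, y = -6. Substituting into each constraint:
  (1) -3(0) - 2(-6) = 12 ✓
  (2) x² = (0)² = 0, and 0 < 9 ✓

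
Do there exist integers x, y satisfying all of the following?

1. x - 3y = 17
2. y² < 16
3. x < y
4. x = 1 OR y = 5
No

A contradictory subset is {x - 3y = 17, x < y, x = 1 OR y = 5}. No integer assignment can satisfy these jointly:

  - x - 3y = 17: is a linear equation tying the variables together
  - x < y: bounds one variable relative to another variable
  - x = 1 OR y = 5: forces a choice: either x = 1 or y = 5

Split on the disjunction (x = 1 OR y = 5):
  • If x = 1: with x = 1, every remaining term of the linear equation is divisible by 3, so the left side is ≡ 0 (mod 3); but the right side 16 ≡ 1 (mod 3). No integers can satisfy it.
  • If y = 5: the equation forces x = 32, giving (y, x) = (5, 32), which violates y > x.
Both branches are infeasible, so the system has no integer solution.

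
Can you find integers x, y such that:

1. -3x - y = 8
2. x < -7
Yes

Take x = -8, y = 16. Substituting into each constraint:
  (1) -3(-8) + (-16) = 8 ✓
  (2) -8 < -7 ✓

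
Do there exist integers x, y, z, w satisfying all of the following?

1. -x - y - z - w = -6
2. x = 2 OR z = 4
Yes

Take x = 2, y = 0, z = 4, w = 0. Substituting into each constraint:
  (1) (-2) + 0 + (-4) + 0 = -6 ✓
  (2) x = 2, target 2 ✓ (first branch holds)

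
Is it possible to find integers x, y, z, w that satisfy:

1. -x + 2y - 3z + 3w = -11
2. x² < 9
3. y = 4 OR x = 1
Yes

Take x = 1, y = 1, z = 4, w = 0. Substituting into each constraint:
  (1) (-1) + 2(1) - 3(4) + 3(0) = -11 ✓
  (2) x² = (1)² = 1, and 1 < 9 ✓
  (3) x = 1, target 1 ✓ (second branch holds)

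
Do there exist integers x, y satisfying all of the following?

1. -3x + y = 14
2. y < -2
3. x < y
Yes

Take x = -6, y = -4. Substituting into each constraint:
  (1) -3(-6) + (-4) = 14 ✓
  (2) -4 < -2 ✓
  (3) -6 < -4 ✓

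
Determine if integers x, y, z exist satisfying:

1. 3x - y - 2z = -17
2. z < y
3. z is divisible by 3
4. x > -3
Yes

Take x = -2, y = 11, z = 0. Substituting into each constraint:
  (1) 3(-2) + (-11) - 2(0) = -17 ✓
  (2) 0 < 11 ✓
  (3) 0 = 3 × 0, remainder 0 ✓
  (4) -2 > -3 ✓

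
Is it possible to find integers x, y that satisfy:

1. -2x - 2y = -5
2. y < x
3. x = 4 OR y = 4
No

Even the single constraint (-2x - 2y = -5) is infeasible over the integers.

  - -2x - 2y = -5: every term on the left is divisible by 2, so the LHS ≡ 0 (mod 2), but the RHS -5 is not — no integer solution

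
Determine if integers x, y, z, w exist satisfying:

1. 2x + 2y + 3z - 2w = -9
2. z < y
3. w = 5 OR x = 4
Yes

Take x = -3, y = 2, z = 1, w = 5. Substituting into each constraint:
  (1) 2(-3) + 2(2) + 3(1) - 2(5) = -9 ✓
  (2) 1 < 2 ✓
  (3) w = 5, target 5 ✓ (first branch holds)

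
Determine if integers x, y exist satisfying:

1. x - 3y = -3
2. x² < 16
Yes

Take x = 0, y = 1. Substituting into each constraint:
  (1) 0 - 3(1) = -3 ✓
  (2) x² = (0)² = 0, and 0 < 16 ✓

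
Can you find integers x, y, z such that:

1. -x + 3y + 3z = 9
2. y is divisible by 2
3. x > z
Yes

Take x = 6, y = 0, z = 5. Substituting into each constraint:
  (1) (-6) + 3(0) + 3(5) = 9 ✓
  (2) 0 = 2 × 0, remainder 0 ✓
  (3) 6 > 5 ✓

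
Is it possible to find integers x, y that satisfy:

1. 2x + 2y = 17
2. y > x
No

Even the single constraint (2x + 2y = 17) is infeasible over the integers.

  - 2x + 2y = 17: every term on the left is divisible by 2, so the LHS ≡ 0 (mod 2), but the RHS 17 is not — no integer solution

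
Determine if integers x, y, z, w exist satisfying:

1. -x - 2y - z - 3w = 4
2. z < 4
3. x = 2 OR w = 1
Yes

Take x = 0, y = 0, z = -7, w = 1. Substituting into each constraint:
  (1) 0 - 2(0) + 7 - 3(1) = 4 ✓
  (2) -7 < 4 ✓
  (3) w = 1, target 1 ✓ (second branch holds)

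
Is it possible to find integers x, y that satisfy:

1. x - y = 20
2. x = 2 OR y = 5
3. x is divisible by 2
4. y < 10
Yes

Take x = 2, y = -18. Substituting into each constraint:
  (1) 2 + 18 = 20 ✓
  (2) x = 2, target 2 ✓ (first branch holds)
  (3) 2 = 2 × 1, remainder 0 ✓
  (4) -18 < 10 ✓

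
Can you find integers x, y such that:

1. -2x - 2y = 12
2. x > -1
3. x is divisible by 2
Yes

Take x = 0, y = -6. Substituting into each constraint:
  (1) -2(0) - 2(-6) = 12 ✓
  (2) 0 > -1 ✓
  (3) 0 = 2 × 0, remainder 0 ✓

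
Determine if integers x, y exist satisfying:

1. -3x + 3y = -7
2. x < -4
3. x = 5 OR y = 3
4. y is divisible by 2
No

Even the single constraint (-3x + 3y = -7) is infeasible over the integers.

  - -3x + 3y = -7: every term on the left is divisible by 3, so the LHS ≡ 0 (mod 3), but the RHS -7 is not — no integer solution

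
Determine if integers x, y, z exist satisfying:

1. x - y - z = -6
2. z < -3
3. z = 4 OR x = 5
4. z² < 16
No

A contradictory subset is {z < -3, z² < 16}. No integer assignment can satisfy these jointly:

  - z < -3: bounds one variable relative to a constant
  - z² < 16: restricts z to |z| ≤ 3

Direct contradiction: the bounds on z require z ≥ -3 and z ≤ -4 simultaneously, which is empty.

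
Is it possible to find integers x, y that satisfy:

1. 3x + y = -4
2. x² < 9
Yes

Take x = -2, y = 2. Substituting into each constraint:
  (1) 3(-2) + 2 = -4 ✓
  (2) x² = (-2)² = 4, and 4 < 9 ✓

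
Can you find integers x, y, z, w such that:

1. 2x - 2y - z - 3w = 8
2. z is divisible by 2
Yes

Take x = 0, y = -4, z = 0, w = 0. Substituting into each constraint:
  (1) 2(0) - 2(-4) + 0 - 3(0) = 8 ✓
  (2) 0 = 2 × 0, remainder 0 ✓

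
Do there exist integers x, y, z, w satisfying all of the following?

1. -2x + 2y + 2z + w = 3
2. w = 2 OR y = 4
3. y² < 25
Yes

Take x = 4, y = 4, z = 0, w = 3. Substituting into each constraint:
  (1) -2(4) + 2(4) + 2(0) + 3 = 3 ✓
  (2) y = 4, target 4 ✓ (second branch holds)
  (3) y² = (4)² = 16, and 16 < 25 ✓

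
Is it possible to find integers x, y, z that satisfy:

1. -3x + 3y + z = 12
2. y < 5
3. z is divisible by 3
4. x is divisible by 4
Yes

Take x = 0, y = 4, z = 0. Substituting into each constraint:
  (1) -3(0) + 3(4) + 0 = 12 ✓
  (2) 4 < 5 ✓
  (3) 0 = 3 × 0, remainder 0 ✓
  (4) 0 = 4 × 0, remainder 0 ✓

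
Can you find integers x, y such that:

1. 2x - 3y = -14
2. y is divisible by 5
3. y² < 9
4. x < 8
Yes

Take x = -7, y = 0. Substituting into each constraint:
  (1) 2(-7) - 3(0) = -14 ✓
  (2) 0 = 5 × 0, remainder 0 ✓
  (3) y² = (0)² = 0, and 0 < 9 ✓
  (4) -7 < 8 ✓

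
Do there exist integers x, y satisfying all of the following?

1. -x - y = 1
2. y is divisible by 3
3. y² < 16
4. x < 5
Yes

Take x = -1, y = 0. Substituting into each constraint:
  (1) 1 + 0 = 1 ✓
  (2) 0 = 3 × 0, remainder 0 ✓
  (3) y² = (0)² = 0, and 0 < 16 ✓
  (4) -1 < 5 ✓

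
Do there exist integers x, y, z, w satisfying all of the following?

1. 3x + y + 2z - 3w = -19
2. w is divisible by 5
Yes

Take x = 0, y = -19, z = 0, w = 0. Substituting into each constraint:
  (1) 3(0) + (-19) + 2(0) - 3(0) = -19 ✓
  (2) 0 = 5 × 0, remainder 0 ✓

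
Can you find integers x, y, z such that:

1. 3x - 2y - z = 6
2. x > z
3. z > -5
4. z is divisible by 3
Yes

Take x = 2, y = 0, z = 0. Substituting into each constraint:
  (1) 3(2) - 2(0) + 0 = 6 ✓
  (2) 2 > 0 ✓
  (3) 0 > -5 ✓
  (4) 0 = 3 × 0, remainder 0 ✓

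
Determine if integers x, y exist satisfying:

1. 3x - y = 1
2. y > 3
Yes

Take x = 2, y = 5. Substituting into each constraint:
  (1) 3(2) + (-5) = 1 ✓
  (2) 5 > 3 ✓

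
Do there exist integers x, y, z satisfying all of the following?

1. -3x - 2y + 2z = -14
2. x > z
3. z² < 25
Yes

Take x = 2, y = 5, z = 1. Substituting into each constraint:
  (1) -3(2) - 2(5) + 2(1) = -14 ✓
  (2) 2 > 1 ✓
  (3) z² = (1)² = 1, and 1 < 25 ✓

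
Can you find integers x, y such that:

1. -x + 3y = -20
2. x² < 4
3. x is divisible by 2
No

The full constraint system is jointly infeasible over the integers. Each constraint and what it forces:

  - -x + 3y = -20: is a linear equation tying the variables together
  - x² < 4: restricts x to |x| ≤ 1
  - x is divisible by 2: restricts x to multiples of 2

The bounds confine x to {0} with 2 | x. For each value, substitute into the equation:
  • x = 0: the equation gives 3y = -20, so y would not be an integer.
Every case fails, so no integer solution exists.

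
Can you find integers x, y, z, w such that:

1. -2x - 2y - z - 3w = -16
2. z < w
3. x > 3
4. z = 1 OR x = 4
Yes

Take x = 4, y = -1, z = 1, w = 3. Substituting into each constraint:
  (1) -2(4) - 2(-1) + (-1) - 3(3) = -16 ✓
  (2) 1 < 3 ✓
  (3) 4 > 3 ✓
  (4) z = 1, target 1 ✓ (first branch holds)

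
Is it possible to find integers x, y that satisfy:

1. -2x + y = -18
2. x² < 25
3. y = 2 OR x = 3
Yes

Take x = 3, y = -12. Substituting into each constraint:
  (1) -2(3) + (-12) = -18 ✓
  (2) x² = (3)² = 9, and 9 < 25 ✓
  (3) x = 3, target 3 ✓ (second branch holds)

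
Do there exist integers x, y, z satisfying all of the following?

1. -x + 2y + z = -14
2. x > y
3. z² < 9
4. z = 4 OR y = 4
Yes

Take x = 22, y = 4, z = 0. Substituting into each constraint:
  (1) (-22) + 2(4) + 0 = -14 ✓
  (2) 22 > 4 ✓
  (3) z² = (0)² = 0, and 0 < 9 ✓
  (4) y = 4, target 4 ✓ (second branch holds)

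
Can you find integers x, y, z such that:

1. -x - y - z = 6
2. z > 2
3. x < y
Yes

Take x = -5, y = -4, z = 3. Substituting into each constraint:
  (1) 5 + 4 + (-3) = 6 ✓
  (2) 3 > 2 ✓
  (3) -5 < -4 ✓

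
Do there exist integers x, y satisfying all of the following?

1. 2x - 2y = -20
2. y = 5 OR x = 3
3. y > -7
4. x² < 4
No

A contradictory subset is {2x - 2y = -20, y = 5 OR x = 3, x² < 4}. No integer assignment can satisfy these jointly:

  - 2x - 2y = -20: is a linear equation tying the variables together
  - y = 5 OR x = 3: forces a choice: either y = 5 or x = 3
  - x² < 4: restricts x to |x| ≤ 1

Split on the disjunction (y = 5 OR x = 3):
  • If y = 5: the equation forces x = -5, but x² < 4 requires |x| ≤ 1.
  • If x = 3: this contradicts x² < 4, which requires |x| ≤ 1.
Both branches are infeasible, so the system has no integer solution.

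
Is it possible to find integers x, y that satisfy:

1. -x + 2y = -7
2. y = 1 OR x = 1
Yes

Take x = 1, y = -3. Substituting into each constraint:
  (1) (-1) + 2(-3) = -7 ✓
  (2) x = 1, target 1 ✓ (second branch holds)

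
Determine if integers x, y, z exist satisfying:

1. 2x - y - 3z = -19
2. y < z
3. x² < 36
Yes

Take x = 0, y = 4, z = 5. Substituting into each constraint:
  (1) 2(0) + (-4) - 3(5) = -19 ✓
  (2) 4 < 5 ✓
  (3) x² = (0)² = 0, and 0 < 36 ✓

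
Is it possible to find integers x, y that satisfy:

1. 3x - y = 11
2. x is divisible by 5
Yes

Take x = 0, y = -11. Substituting into each constraint:
  (1) 3(0) + 11 = 11 ✓
  (2) 0 = 5 × 0, remainder 0 ✓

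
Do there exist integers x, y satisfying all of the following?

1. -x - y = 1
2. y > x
Yes

Take x = -1, y = 0. Substituting into each constraint:
  (1) 1 + 0 = 1 ✓
  (2) 0 > -1 ✓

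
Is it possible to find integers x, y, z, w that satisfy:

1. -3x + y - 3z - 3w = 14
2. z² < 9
Yes

Take x = -4, y = 2, z = 0, w = 0. Substituting into each constraint:
  (1) -3(-4) + 2 - 3(0) - 3(0) = 14 ✓
  (2) z² = (0)² = 0, and 0 < 9 ✓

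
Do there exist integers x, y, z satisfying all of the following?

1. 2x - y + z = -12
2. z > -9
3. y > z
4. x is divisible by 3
Yes

Take x = -3, y = 0, z = -6. Substituting into each constraint:
  (1) 2(-3) + 0 + (-6) = -12 ✓
  (2) -6 > -9 ✓
  (3) 0 > -6 ✓
  (4) -3 = 3 × -1, remainder 0 ✓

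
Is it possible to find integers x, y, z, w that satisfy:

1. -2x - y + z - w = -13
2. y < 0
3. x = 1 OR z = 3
Yes

Take x = 1, y = -1, z = 0, w = 12. Substituting into each constraint:
  (1) -2(1) + 1 + 0 + (-12) = -13 ✓
  (2) -1 < 0 ✓
  (3) x = 1, target 1 ✓ (first branch holds)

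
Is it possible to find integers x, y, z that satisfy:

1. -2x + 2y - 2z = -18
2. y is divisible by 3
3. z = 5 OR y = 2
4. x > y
Yes

Take x = 4, y = 0, z = 5. Substituting into each constraint:
  (1) -2(4) + 2(0) - 2(5) = -18 ✓
  (2) 0 = 3 × 0, remainder 0 ✓
  (3) z = 5, target 5 ✓ (first branch holds)
  (4) 4 > 0 ✓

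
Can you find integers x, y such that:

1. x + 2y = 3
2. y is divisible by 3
Yes

Take x = 3, y = 0. Substituting into each constraint:
  (1) 3 + 2(0) = 3 ✓
  (2) 0 = 3 × 0, remainder 0 ✓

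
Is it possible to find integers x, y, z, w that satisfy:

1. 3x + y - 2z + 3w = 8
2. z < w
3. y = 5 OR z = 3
Yes

Take x = 0, y = 2, z = 3, w = 4. Substituting into each constraint:
  (1) 3(0) + 2 - 2(3) + 3(4) = 8 ✓
  (2) 3 < 4 ✓
  (3) z = 3, target 3 ✓ (second branch holds)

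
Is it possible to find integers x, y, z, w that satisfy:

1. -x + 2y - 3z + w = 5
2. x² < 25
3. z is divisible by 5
Yes

Take x = 0, y = 0, z = 0, w = 5. Substituting into each constraint:
  (1) 0 + 2(0) - 3(0) + 5 = 5 ✓
  (2) x² = (0)² = 0, and 0 < 25 ✓
  (3) 0 = 5 × 0, remainder 0 ✓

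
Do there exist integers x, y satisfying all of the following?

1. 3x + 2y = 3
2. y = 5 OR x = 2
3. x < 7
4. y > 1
No

A contradictory subset is {3x + 2y = 3, y = 5 OR x = 2, y > 1}. No integer assignment can satisfy these jointly:

  - 3x + 2y = 3: is a linear equation tying the variables together
  - y = 5 OR x = 2: forces a choice: either y = 5 or x = 2
  - y > 1: bounds one variable relative to a constant

Split on the disjunction (y = 5 OR x = 2):
  • If y = 5: with y = 5, every remaining term of the linear equation is divisible by 3, so the left side is ≡ 0 (mod 3); but the right side -7 ≡ 2 (mod 3). No integers can satisfy it.
  • If x = 2: with x = 2, every remaining term of the linear equation is divisible by 2, so the left side is ≡ 0 (mod 2); but the right side -3 ≡ 1 (mod 2). No integers can satisfy it.
Both branches are infeasible, so the system has no integer solution.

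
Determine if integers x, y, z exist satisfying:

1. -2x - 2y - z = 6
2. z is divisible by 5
Yes

Take x = 0, y = -3, z = 0. Substituting into each constraint:
  (1) -2(0) - 2(-3) + 0 = 6 ✓
  (2) 0 = 5 × 0, remainder 0 ✓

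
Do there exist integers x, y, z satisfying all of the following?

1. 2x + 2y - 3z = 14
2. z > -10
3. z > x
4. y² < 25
Yes

Take x = -9, y = 4, z = -8. Substituting into each constraint:
  (1) 2(-9) + 2(4) - 3(-8) = 14 ✓
  (2) -8 > -10 ✓
  (3) -8 > -9 ✓
  (4) y² = (4)² = 16, and 16 < 25 ✓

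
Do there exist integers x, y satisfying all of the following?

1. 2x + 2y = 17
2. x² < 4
No

Even the single constraint (2x + 2y = 17) is infeasible over the integers.

  - 2x + 2y = 17: every term on the left is divisible by 2, so the LHS ≡ 0 (mod 2), but the RHS 17 is not — no integer solution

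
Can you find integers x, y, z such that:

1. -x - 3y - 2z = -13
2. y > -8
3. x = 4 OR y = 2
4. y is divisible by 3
Yes

Take x = 4, y = -3, z = 9. Substituting into each constraint:
  (1) (-4) - 3(-3) - 2(9) = -13 ✓
  (2) -3 > -8 ✓
  (3) x = 4, target 4 ✓ (first branch holds)
  (4) -3 = 3 × -1, remainder 0 ✓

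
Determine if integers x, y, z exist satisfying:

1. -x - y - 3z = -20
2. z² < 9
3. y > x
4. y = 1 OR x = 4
Yes

Take x = 4, y = 16, z = 0. Substituting into each constraint:
  (1) (-4) + (-16) - 3(0) = -20 ✓
  (2) z² = (0)² = 0, and 0 < 9 ✓
  (3) 16 > 4 ✓
  (4) x = 4, target 4 ✓ (second branch holds)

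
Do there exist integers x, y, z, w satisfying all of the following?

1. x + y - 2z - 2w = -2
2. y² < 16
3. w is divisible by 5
Yes

Take x = 0, y = -2, z = 0, w = 0. Substituting into each constraint:
  (1) 0 + (-2) - 2(0) - 2(0) = -2 ✓
  (2) y² = (-2)² = 4, and 4 < 16 ✓
  (3) 0 = 5 × 0, remainder 0 ✓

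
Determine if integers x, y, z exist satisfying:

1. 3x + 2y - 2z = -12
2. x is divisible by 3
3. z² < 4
Yes

Take x = 0, y = -6, z = 0. Substituting into each constraint:
  (1) 3(0) + 2(-6) - 2(0) = -12 ✓
  (2) 0 = 3 × 0, remainder 0 ✓
  (3) z² = (0)² = 0, and 0 < 4 ✓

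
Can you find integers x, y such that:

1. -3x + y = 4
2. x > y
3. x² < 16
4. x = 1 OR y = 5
No

A contradictory subset is {-3x + y = 4, x > y, x = 1 OR y = 5}. No integer assignment can satisfy these jointly:

  - -3x + y = 4: is a linear equation tying the variables together
  - x > y: bounds one variable relative to another variable
  - x = 1 OR y = 5: forces a choice: either x = 1 or y = 5

Split on the disjunction (x = 1 OR y = 5):
  • If x = 1: the equation forces y = 7, giving (x, y) = (1, 7), which violates x > y.
  • If y = 5: with y = 5, every remaining term of the linear equation is divisible by 3, so the left side is ≡ 0 (mod 3); but the right side -1 ≡ 2 (mod 3). No integers can satisfy it.
Both branches are infeasible, so the system has no integer solution.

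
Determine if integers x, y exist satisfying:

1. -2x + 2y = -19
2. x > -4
No

Even the single constraint (-2x + 2y = -19) is infeasible over the integers.

  - -2x + 2y = -19: every term on the left is divisible by 2, so the LHS ≡ 0 (mod 2), but the RHS -19 is not — no integer solution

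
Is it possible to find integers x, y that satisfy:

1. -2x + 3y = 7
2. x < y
Yes

Take x = 4, y = 5. Substituting into each constraint:
  (1) -2(4) + 3(5) = 7 ✓
  (2) 4 < 5 ✓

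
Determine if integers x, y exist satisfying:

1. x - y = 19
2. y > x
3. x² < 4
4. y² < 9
No

A contradictory subset is {x - y = 19, y > x}. No integer assignment can satisfy these jointly:

  - x - y = 19: is a linear equation tying the variables together
  - y > x: bounds one variable relative to another variable

From the equation, x − y = 19, i.e. y − x = -19; but y > x requires y − x ≥ 1. Contradiction.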